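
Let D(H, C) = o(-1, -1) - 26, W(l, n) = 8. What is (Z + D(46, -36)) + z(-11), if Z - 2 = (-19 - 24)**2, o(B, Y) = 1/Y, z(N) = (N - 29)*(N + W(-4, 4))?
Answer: 1944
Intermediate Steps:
z(N) = (-29 + N)*(8 + N) (z(N) = (N - 29)*(N + 8) = (-29 + N)*(8 + N))
o(B, Y) = 1/Y
D(H, C) = -27 (D(H, C) = 1/(-1) - 26 = -1 - 26 = -27)
Z = 1851 (Z = 2 + (-19 - 24)**2 = 2 + (-43)**2 = 2 + 1849 = 1851)
(Z + D(46, -36)) + z(-11) = (1851 - 27) + (-232 + (-11)**2 - 21*(-11)) = 1824 + (-232 + 121 + 231) = 1824 + 120 = 1944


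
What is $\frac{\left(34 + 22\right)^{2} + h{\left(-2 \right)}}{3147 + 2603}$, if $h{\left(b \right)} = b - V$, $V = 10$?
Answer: $\frac{1562}{2875} \approx 0.5433$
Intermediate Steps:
$h{\left(b \right)} = -10 + b$ ($h{\left(b \right)} = b - 10 = -10 + b$)
$\frac{\left(34 + 22\right)^{2} + h{\left(-2 \right)}}{3147 + 2603} = \frac{\left(34 + 22\right)^{2} - 12}{3147 + 2603} = \frac{56^{2} - 12}{5750} = \left(3136 - 12\right) \frac{1}{5750} = 3124 \cdot \frac{1}{5750} = \frac{1562}{2875}$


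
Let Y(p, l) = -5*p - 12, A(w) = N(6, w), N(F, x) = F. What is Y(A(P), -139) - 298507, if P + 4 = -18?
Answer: -298549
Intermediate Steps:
P = -22 (P = -4 - 18 = -22)
A(w) = 6
Y(p, l) = -12 - 5*p
Y(A(P), -139) - 298507 = (-12 - 5*6) - 298507 = (-12 - 30) - 298507 = -42 - 298507 = -298549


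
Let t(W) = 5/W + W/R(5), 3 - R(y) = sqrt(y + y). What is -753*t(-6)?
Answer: -25853/2 - 4518*sqrt(10) ≈ -27214.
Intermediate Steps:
R(y) = 3 - sqrt(2)*sqrt(y) (R(y) = 3 - sqrt(y + y) = 3 - sqrt(2*y) = 3 - sqrt(2)*sqrt(y))
t(W) = 5/W + W/(3 - sqrt(10)) (t(W) = 5/W + W/(3 - sqrt(2)*sqrt(5)) = 5/W + W/(3 - sqrt(10)))
-753*t(-6) = -753*(15 + (-6)**2 - 5*sqrt(10))/((-6)*(3 - sqrt(10))) = -(-251)*(15 + 36 - 5*sqrt(10))/(2*(3 - sqrt(10))) = -(-251)*(51 - 5*sqrt(10))/(2*(3 - sqrt(10))) = 251*(51 - 5*sqrt(10))/(2*(3 - sqrt(10)))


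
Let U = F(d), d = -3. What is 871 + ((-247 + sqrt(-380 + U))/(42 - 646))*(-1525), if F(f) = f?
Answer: 149409/604 + 1525*I*sqrt(383)/604 ≈ 247.37 + 49.412*I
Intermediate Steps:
U = -3
871 + ((-247 + sqrt(-380 + U))/(42 - 646))*(-1525) = 871 + ((-247 + sqrt(-380 - 3))/(42 - 646))*(-1525) = 871 + ((-247 + sqrt(-383))/(-604))*(-1525) = 871 + ((-247 + I*sqrt(383))*(-1/604))*(-1525) = 871 + (247/604 - I*sqrt(383)/604)*(-1525) = 871 + (-376675/604 + 1525*I*sqrt(383)/604) = 149409/604 + 1525*I*sqrt(383)/604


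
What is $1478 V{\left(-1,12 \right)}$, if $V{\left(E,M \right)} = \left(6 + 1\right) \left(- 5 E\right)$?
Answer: $51730$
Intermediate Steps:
$V{\left(E,M \right)} = - 35 E$ ($V{\left(E,M \right)} = 7 \left(- 5 E\right) = - 35 E$)
$1478 V{\left(-1,12 \right)} = 1478 \left(\left(-35\right) \left(-1\right)\right) = 1478 \cdot 35 = 51730$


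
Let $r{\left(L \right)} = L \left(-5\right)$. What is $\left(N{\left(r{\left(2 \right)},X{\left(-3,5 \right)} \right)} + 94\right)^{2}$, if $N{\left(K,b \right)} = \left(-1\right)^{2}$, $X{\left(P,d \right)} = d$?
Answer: $9025$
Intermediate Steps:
$r{\left(L \right)} = - 5 L$
$N{\left(K,b \right)} = 1$
$\left(N{\left(r{\left(2 \right)},X{\left(-3,5 \right)} \right)} + 94\right)^{2} = \left(1 + 94\right)^{2} = 95^{2} = 9025$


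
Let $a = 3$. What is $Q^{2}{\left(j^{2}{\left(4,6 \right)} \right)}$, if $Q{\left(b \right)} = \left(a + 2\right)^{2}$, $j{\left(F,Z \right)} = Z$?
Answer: $625$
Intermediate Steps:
$Q{\left(b \right)} = 25$ ($Q{\left(b \right)} = \left(3 + 2\right)^{2} = 5^{2} = 25$)
$Q^{2}{\left(j^{2}{\left(4,6 \right)} \right)} = 25^{2} = 625$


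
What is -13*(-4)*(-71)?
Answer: -3692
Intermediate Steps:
-13*(-4)*(-71) = 52*(-71) = -3692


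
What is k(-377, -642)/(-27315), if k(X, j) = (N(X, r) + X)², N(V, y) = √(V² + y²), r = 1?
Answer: -94753/9105 + 754*√142130/27315 ≈ -6.4395e-11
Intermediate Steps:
k(X, j) = (X + √(1 + X²))² (k(X, j) = (√(X² + 1²) + X)² = (√(X² + 1) + X)² = (√(1 + X²) + X)² = (X + √(1 + X²))²)
k(-377, -642)/(-27315) = (-377 + √(1 + (-377)²))²/(-27315) = (-377 + √(1 + 142129))²*(-1/27315) = (-377 + √142130)²*(-1/27315) = -(-377 + √142130)²/27315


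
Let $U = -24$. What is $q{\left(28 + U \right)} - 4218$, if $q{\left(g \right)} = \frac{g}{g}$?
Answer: $-4217$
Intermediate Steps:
$q{\left(g \right)} = 1$
$q{\left(28 + U \right)} - 4218 = 1 - 4218 = -4217$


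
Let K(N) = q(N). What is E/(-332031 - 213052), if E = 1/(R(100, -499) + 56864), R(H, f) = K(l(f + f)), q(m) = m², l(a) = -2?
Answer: -1/30997780044 ≈ -3.2260e-11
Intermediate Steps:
K(N) = N²
R(H, f) = 4 (R(H, f) = (-2)² = 4)
E = 1/56868 (E = 1/(4 + 56864) = 1/56868 ≈ 1.7585e-5)
E/(-332031 - 213052) = 1/(56868*(-332031 - 213052)) = (1/56868)/(-545083) = (1/56868)*(-1/545083) = -1/30997780044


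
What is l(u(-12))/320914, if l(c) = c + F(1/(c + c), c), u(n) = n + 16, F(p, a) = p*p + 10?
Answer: 897/20538496 ≈ 4.3674e-5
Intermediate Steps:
F(p, a) = 10 + p² (F(p, a) = p² + 10 = 10 + p²)
u(n) = 16 + n
l(c) = 10 + c + 1/(4*c²) (l(c) = c + (10 + (1/(c + c))²) = c + (10 + (1/(2*c))²) = c + (10 + 1/(4*c²)) = 10 + c + 1/(4*c²))
l(u(-12))/320914 = (10 + (16 - 12) + 1/(4*(16 - 12)²))/320914 = (10 + 4 + (¼)/4²)*(1/320914) = (10 + 4 + (¼)*(1/16))*(1/320914) = (10 + 4 + 1/64)*(1/320914) = (897/64)*(1/320914) = 897/20538496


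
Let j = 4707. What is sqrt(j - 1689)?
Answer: sqrt(3018) ≈ 54.936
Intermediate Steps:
sqrt(j - 1689) = sqrt(4707 - 1689) = sqrt(3018)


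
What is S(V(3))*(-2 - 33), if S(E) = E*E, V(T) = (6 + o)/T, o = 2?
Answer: -2240/9 ≈ -248.89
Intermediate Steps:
V(T) = 8/T (V(T) = (6 + 2)/T = 8/T)
S(E) = E²
S(V(3))*(-2 - 33) = (8/3)²*(-2 - 33) = (8*(⅓))²*(-35) = (8/3)²*(-35) = (64/9)*(-35) = -2240/9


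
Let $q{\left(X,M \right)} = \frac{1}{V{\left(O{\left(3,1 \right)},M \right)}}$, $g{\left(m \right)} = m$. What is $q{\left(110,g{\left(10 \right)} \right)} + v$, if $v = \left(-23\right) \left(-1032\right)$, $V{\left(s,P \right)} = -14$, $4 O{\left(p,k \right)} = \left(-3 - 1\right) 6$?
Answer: $\frac{332303}{14} \approx 23736.0$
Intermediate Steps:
$O{\left(p,k \right)} = -6$ ($O{\left(p,k \right)} = \frac{\left(-3 - 1\right) 6}{4} = \frac{\left(-4\right) 6}{4} = \frac{1}{4} \left(-24\right) = -6$)
$q{\left(X,M \right)} = - \frac{1}{14}$ ($q{\left(X,M \right)} = \frac{1}{-14} = - \frac{1}{14}$)
$v = 23736$
$q{\left(110,g{\left(10 \right)} \right)} + v = - \frac{1}{14} + 23736 = \frac{332303}{14}$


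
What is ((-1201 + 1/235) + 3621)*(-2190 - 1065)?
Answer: -370224351/47 ≈ -7.8771e+6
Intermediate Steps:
((-1201 + 1/235) + 3621)*(-2190 - 1065) = ((-1201 + 1/235) + 3621)*(-3255) = (-282234/235 + 3621)*(-3255) = (568701/235)*(-3255) = -370224351/47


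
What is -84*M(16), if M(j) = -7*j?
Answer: 9408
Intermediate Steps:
-84*M(16) = -(-588)*16 = -84*(-112) = 9408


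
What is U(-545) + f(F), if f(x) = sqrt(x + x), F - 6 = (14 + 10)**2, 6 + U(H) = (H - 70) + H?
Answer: -1166 + 2*sqrt(291) ≈ -1131.9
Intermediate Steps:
U(H) = -76 + 2*H (U(H) = -6 + ((H - 70) + H) = -6 + ((-70 + H) + H) = -6 + (-70 + 2*H) = -76 + 2*H)
F = 582 (F = 6 + (14 + 10)**2 = 6 + 24**2 = 6 + 576 = 582)
f(x) = sqrt(2)*sqrt(x) (f(x) = sqrt(2*x) = sqrt(2)*sqrt(x))
U(-545) + f(F) = (-76 + 2*(-545)) + sqrt(2)*sqrt(582) = (-76 - 1090) + 2*sqrt(291) = -1166 + 2*sqrt(291)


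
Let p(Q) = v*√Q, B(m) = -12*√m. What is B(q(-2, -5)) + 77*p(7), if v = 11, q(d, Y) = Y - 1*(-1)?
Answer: -24*I + 847*√7 ≈ 2241.0 - 24.0*I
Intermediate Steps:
q(d, Y) = 1 + Y (q(d, Y) = Y + 1 = 1 + Y)
p(Q) = 11*√Q
B(q(-2, -5)) + 77*p(7) = -12*√(1 - 5) + 77*(11*√7) = -24*I + 847*√7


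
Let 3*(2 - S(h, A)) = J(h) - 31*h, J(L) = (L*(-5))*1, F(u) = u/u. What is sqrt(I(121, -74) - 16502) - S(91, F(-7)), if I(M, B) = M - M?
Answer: -1094 + I*sqrt(16502) ≈ -1094.0 + 128.46*I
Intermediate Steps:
I(M, B) = 0
F(u) = 1
J(L) = -5*L (J(L) = -5*L*1 = -5*L)
S(h, A) = 2 + 12*h (S(h, A) = 2 - (-5*h - 31*h)/3 = 2 - (-12)*h = 2 + 12*h)
sqrt(I(121, -74) - 16502) - S(91, F(-7)) = sqrt(0 - 16502) - (2 + 12*91) = sqrt(-16502) - (2 + 1092) = I*sqrt(16502) - 1*1094 = I*sqrt(16502) - 1094 = -1094 + I*sqrt(16502)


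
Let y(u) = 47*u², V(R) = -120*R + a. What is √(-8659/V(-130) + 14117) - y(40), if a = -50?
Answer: -75200 + √136535649802/3110 ≈ -75081.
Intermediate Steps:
V(R) = -50 - 120*R (V(R) = -120*R - 50 = -50 - 120*R)
√(-8659/V(-130) + 14117) - y(40) = √(-8659/(-50 - 120*(-130)) + 14117) - 47*40² = √(-8659/(-50 + 15600) + 14117) - 47*1600 = √(-8659/15550 + 14117) - 1*75200 = √(-8659*1/15550 + 14117) - 75200 = √(-8659/15550 + 14117) - 75200 = √(219510691/15550) - 75200 = √136535649802/3110 - 75200 = -75200 + √136535649802/3110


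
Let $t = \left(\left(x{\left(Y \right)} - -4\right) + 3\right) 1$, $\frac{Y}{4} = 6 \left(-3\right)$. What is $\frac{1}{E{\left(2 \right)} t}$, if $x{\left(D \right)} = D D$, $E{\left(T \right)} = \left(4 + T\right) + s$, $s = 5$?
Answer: $\frac{1}{57101} \approx 1.7513 \cdot 10^{-5}$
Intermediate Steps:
$Y = -72$ ($Y = 4 \cdot 6 \left(-3\right) = 4 \left(-18\right) = -72$)
$E{\left(T \right)} = 9 + T$ ($E{\left(T \right)} = \left(4 + T\right) + 5 = 9 + T$)
$x{\left(D \right)} = D^{2}$
$t = 5191$ ($t = \left(\left(\left(-72\right)^{2} - -4\right) + 3\right) 1 = \left(\left(5184 + 4\right) + 3\right) 1 = \left(5188 + 3\right) 1 = 5191 \cdot 1 = 5191$)
$\frac{1}{E{\left(2 \right)} t} = \frac{1}{\left(9 + 2\right) 5191} = \frac{1}{11 \cdot 5191} = \frac{1}{57101}$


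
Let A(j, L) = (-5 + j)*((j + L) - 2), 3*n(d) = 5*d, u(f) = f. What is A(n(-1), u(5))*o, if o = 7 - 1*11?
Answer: 320/9 ≈ 35.556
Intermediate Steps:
n(d) = 5*d/3 (n(d) = (5*d)/3 = 5*d/3)
A(j, L) = (-5 + j)*(-2 + L + j) (A(j, L) = (-5 + j)*((L + j) - 2) = (-5 + j)*(-2 + L + j))
o = -4 (o = 7 - 11 = -4)
A(n(-1), u(5))*o = (10 + ((5/3)*(-1))² - 35*(-1)/3 - 5*5 + 5*((5/3)*(-1)))*(-4) = (10 + (-5/3)² - 7*(-5/3) - 25 + 5*(-5/3))*(-4) = (10 + 25/9 + 35/3 - 25 - 25/3)*(-4) = -80/9*(-4) = 320/9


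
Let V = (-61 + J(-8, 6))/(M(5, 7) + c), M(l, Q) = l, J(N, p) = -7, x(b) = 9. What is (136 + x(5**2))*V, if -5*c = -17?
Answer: -24650/21 ≈ -1173.8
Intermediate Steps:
c = 17/5 (c = -1/5*(-17) = 17/5 ≈ 3.4000)
V = -170/21 (V = (-61 - 7)/(5 + 17/5) = -68/42/5 = -68*5/42 = -170/21 ≈ -8.0952)
(136 + x(5**2))*V = (136 + 9)*(-170/21) = 145*(-170/21) = -24650/21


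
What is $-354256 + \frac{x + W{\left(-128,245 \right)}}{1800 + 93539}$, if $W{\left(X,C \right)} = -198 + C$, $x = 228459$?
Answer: $- \frac{33774184278}{95339} \approx -3.5425 \cdot 10^{5}$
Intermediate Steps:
$-354256 + \frac{x + W{\left(-128,245 \right)}}{1800 + 93539} = -354256 + \frac{228459 + \left(-198 + 245\right)}{1800 + 93539} = -354256 + \frac{228459 + 47}{95339} = -354256 + 228506 \cdot \frac{1}{95339} = -354256 + \frac{228506}{95339} = - \frac{33774184278}{95339}$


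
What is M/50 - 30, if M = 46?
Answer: -727/25 ≈ -29.080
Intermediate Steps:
M/50 - 30 = 46/50 - 30 = 46*(1/50) - 30 = 23/25 - 30 = -727/25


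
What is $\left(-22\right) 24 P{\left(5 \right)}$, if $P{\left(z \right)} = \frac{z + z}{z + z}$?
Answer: $-528$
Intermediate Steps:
$P{\left(z \right)} = 1$ ($P{\left(z \right)} = \frac{2 z}{2 z} = 2 z \frac{1}{2 z} = 1$)
$\left(-22\right) 24 P{\left(5 \right)} = \left(-22\right) 24 \cdot 1 = \left(-528\right) 1 = -528$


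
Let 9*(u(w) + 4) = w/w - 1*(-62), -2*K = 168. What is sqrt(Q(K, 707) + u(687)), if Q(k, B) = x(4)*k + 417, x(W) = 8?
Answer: 6*I*sqrt(7) ≈ 15.875*I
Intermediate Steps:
K = -84 (K = -1/2*168 = -84)
Q(k, B) = 417 + 8*k (Q(k, B) = 8*k + 417 = 417 + 8*k)
u(w) = 3 (u(w) = -4 + (w/w - 1*(-62))/9 = -4 + (1 + 62)/9 = -4 + (1/9)*63 = -4 + 7 = 3)
sqrt(Q(K, 707) + u(687)) = sqrt((417 + 8*(-84)) + 3) = sqrt((417 - 672) + 3) = sqrt(-255 + 3) = sqrt(-252) = 6*I*sqrt(7)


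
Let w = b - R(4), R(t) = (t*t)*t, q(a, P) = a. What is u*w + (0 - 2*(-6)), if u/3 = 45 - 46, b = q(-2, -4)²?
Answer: 192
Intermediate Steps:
R(t) = t³ (R(t) = t²*t = t³)
b = 4 (b = (-2)² = 4)
u = -3 (u = 3*(45 - 46) = 3*(-1) = -3)
w = -60 (w = 4 - 1*4³ = 4 - 1*64 = 4 - 64 = -60)
u*w + (0 - 2*(-6)) = -3*(-60) + (0 - 2*(-6)) = 180 + (0 + 12) = 180 + 12 = 192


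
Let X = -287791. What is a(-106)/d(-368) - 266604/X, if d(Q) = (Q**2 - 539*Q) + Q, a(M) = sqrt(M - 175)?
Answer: 266604/287791 + I*sqrt(281)/333408 ≈ 0.92638 + 5.0278e-5*I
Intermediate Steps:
a(M) = sqrt(-175 + M)
d(Q) = Q**2 - 538*Q
a(-106)/d(-368) - 266604/X = sqrt(-175 - 106)/((-368*(-538 - 368))) - 266604/(-287791) = sqrt(-281)/((-368*(-906))) - 266604*(-1/287791) = (I*sqrt(281))/333408 + 266604/287791 = (I*sqrt(281))*(1/333408) + 266604/287791 = I*sqrt(281)/333408 + 266604/287791 = 266604/287791 + I*sqrt(281)/333408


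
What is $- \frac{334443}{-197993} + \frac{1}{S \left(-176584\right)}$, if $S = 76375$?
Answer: $\frac{4510499966931007}{2670252987779000} \approx 1.6892$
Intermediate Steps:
$- \frac{334443}{-197993} + \frac{1}{S \left(-176584\right)} = - \frac{334443}{-197993} + \frac{1}{76375 \left(-176584\right)} = \left(-334443\right) \left(- \frac{1}{197993}\right) + \frac{1}{76375} \left(- \frac{1}{176584}\right) = \frac{334443}{197993} - \frac{1}{13486603000} = \frac{4510499966931007}{2670252987779000}$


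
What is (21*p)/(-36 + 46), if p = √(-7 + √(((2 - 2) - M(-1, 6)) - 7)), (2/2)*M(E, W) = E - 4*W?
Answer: 21*√(-7 + 3*√2)/10 ≈ 3.4871*I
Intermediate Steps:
M(E, W) = E - 4*W
p = √(-7 + 3*√2) (p = √(-7 + √(((2 - 2) - (-1 - 4*6)) - 7)) = √(-7 + √((0 - (-1 - 24)) - 7)) = √(-7 + √((0 - 1*(-25)) - 7)) = √(-7 + √((0 + 25) - 7)) = √(-7 + √(25 - 7)) = √(-7 + √18) = √(-7 + 3*√2) ≈ 1.6605*I)
(21*p)/(-36 + 46) = (21*√(-7 + 3*√2))/(-36 + 46) = (21*√(-7 + 3*√2))/10 = (21*√(-7 + 3*√2))*(⅒) = 21*√(-7 + 3*√2)/10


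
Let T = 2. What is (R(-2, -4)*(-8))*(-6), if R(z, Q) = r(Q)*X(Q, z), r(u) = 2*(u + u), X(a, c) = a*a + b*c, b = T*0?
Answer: -12288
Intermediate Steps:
b = 0 (b = 2*0 = 0)
X(a, c) = a² (X(a, c) = a*a + 0*c = a² + 0 = a²)
r(u) = 4*u (r(u) = 2*(2*u) = 4*u)
R(z, Q) = 4*Q³ (R(z, Q) = (4*Q)*Q² = 4*Q³)
(R(-2, -4)*(-8))*(-6) = ((4*(-4)³)*(-8))*(-6) = ((4*(-64))*(-8))*(-6) = -256*(-8)*(-6) = 2048*(-6) = -12288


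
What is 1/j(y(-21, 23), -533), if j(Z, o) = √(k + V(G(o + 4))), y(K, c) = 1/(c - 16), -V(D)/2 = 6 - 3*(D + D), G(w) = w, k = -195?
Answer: -I*√6555/6555 ≈ -0.012351*I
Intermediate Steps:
V(D) = -12 + 12*D (V(D) = -2*(6 - 3*(D + D)) = -2*(6 - 6*D) = -12 + 12*D)
y(K, c) = 1/(-16 + c)
j(Z, o) = √(-159 + 12*o) (j(Z, o) = √(-195 + (-12 + 12*(o + 4))) = √(-195 + (-12 + 12*(4 + o))) = √(-195 + (-12 + (48 + 12*o))) = √(-195 + (36 + 12*o)) = √(-159 + 12*o))
1/j(y(-21, 23), -533) = 1/(√(-159 + 12*(-533))) = 1/(√(-159 - 6396)) = 1/(√(-6555)) = 1/(I*√6555) = -I*√6555/6555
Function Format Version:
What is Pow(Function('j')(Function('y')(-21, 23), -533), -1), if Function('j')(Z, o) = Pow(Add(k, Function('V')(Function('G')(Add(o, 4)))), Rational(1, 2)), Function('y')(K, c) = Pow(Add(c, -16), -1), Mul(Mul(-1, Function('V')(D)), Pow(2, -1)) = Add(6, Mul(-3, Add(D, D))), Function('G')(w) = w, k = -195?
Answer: Mul(Rational(-1, 6555), I, Pow(6555, Rational(1, 2))) ≈ Mul(-0.012351, I)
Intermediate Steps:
Function('V')(D) = Add(-12, Mul(12, D)) (Function('V')(D) = Mul(-2, Add(6, Mul(-3, Add(D, D)))) = Mul(-2, Add(6, Mul(-3, Mul(2, D)))) = Mul(-2, Add(6, Mul(-6, D))) = Add(-12, Mul(12, D)))
Function('y')(K, c) = Pow(Add(-16, c), -1)
Function('j')(Z, o) = Pow(Add(-159, Mul(12, o)), Rational(1, 2)) (Function('j')(Z, o) = Pow(Add(-195, Add(-12, Mul(12, Add(o, 4)))), Rational(1, 2)) = Pow(Add(-195, Add(-12, Mul(12, Add(4, o)))), Rational(1, 2)) = Pow(Add(-195, Add(-12, Add(48, Mul(12, o)))), Rational(1, 2)) = Pow(Add(-195, Add(36, Mul(12, o))), Rational(1, 2)) = Pow(Add(-159, Mul(12, o)), Rational(1, 2)))
Pow(Function('j')(Function('y')(-21, 23), -533), -1) = Pow(Pow(Add(-159, Mul(12, -533)), Rational(1, 2)), -1) = Pow(Pow(Add(-159, -6396), Rational(1, 2)), -1) = Pow(Pow(-6555, Rational(1, 2)), -1) = Pow(Mul(I, Pow(6555, Rational(1, 2))), -1) = Mul(Rational(-1, 6555), I, Pow(6555, Rational(1, 2)))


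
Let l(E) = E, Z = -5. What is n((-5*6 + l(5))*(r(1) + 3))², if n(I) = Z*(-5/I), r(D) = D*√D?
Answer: 1/16 ≈ 0.062500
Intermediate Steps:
r(D) = D^(3/2)
n(I) = 25/I (n(I) = -(-25)/I = 25/I)
n((-5*6 + l(5))*(r(1) + 3))² = (25/(((-5*6 + 5)*(1^(3/2) + 3))))² = (25/(((-30 + 5)*(1 + 3))))² = (25/((-25*4)))² = (25/(-100))² = (25*(-1/100))² = (-¼)² = 1/16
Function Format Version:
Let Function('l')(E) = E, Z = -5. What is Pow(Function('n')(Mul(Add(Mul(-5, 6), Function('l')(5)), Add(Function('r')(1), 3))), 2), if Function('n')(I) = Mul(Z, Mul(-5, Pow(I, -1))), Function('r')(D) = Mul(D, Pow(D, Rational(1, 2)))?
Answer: Rational(1, 16) ≈ 0.062500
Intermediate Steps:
Function('r')(D) = Pow(D, Rational(3, 2))
Function('n')(I) = Mul(25, Pow(I, -1)) (Function('n')(I) = Mul(-5, Mul(-5, Pow(I, -1))) = Mul(25, Pow(I, -1)))
Pow(Function('n')(Mul(Add(Mul(-5, 6), Function('l')(5)), Add(Function('r')(1), 3))), 2) = Pow(Mul(25, Pow(Mul(Add(Mul(-5, 6), 5), Add(Pow(1, Rational(3, 2)), 3)), -1)), 2) = Pow(Mul(25, Pow(Mul(Add(-30, 5), Add(1, 3)), -1)), 2) = Pow(Mul(25, Pow(Mul(-25, 4), -1)), 2) = Pow(Mul(25, Pow(-100, -1)), 2) = Pow(Mul(25, Rational(-1, 100)), 2) = Pow(Rational(-1, 4), 2) = Rational(1, 16)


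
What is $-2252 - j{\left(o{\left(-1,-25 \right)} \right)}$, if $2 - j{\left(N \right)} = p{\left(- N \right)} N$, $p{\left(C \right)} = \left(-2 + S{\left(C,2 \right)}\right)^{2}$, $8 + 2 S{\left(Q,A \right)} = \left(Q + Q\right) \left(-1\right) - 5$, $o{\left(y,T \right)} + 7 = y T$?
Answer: $- \frac{1259}{2} \approx -629.5$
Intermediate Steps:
$o{\left(y,T \right)} = -7 + T y$ ($o{\left(y,T \right)} = -7 + y T = -7 + T y$)
$S{\left(Q,A \right)} = - \frac{13}{2} - Q$ ($S{\left(Q,A \right)} = -4 + \frac{\left(Q + Q\right) \left(-1\right) - 5}{2} = -4 + \frac{2 Q \left(-1\right) - 5}{2} = -4 + \frac{- 2 Q - 5}{2} = -4 + \frac{-5 - 2 Q}{2} = -4 - \left(\frac{5}{2} + Q\right) = - \frac{13}{2} - Q$)
$p{\left(C \right)} = \left(- \frac{17}{2} - C\right)^{2}$ ($p{\left(C \right)} = \left(-2 - \left(\frac{13}{2} + C\right)\right)^{2} = \left(- \frac{17}{2} - C\right)^{2}$)
$j{\left(N \right)} = 2 - \frac{N \left(17 - 2 N\right)^{2}}{4}$ ($j{\left(N \right)} = 2 - \frac{\left(17 + 2 \left(- N\right)\right)^{2}}{4} N = 2 - \frac{\left(17 - 2 N\right)^{2}}{4} N = 2 - \frac{N \left(17 - 2 N\right)^{2}}{4}$)
$-2252 - j{\left(o{\left(-1,-25 \right)} \right)} = -2252 - \left(2 - \frac{\left(-7 - -25\right) \left(-17 + 2 \left(-7 - -25\right)\right)^{2}}{4}\right) = -2252 - \left(2 - \frac{\left(-7 + 25\right) \left(-17 + 2 \left(-7 + 25\right)\right)^{2}}{4}\right) = -2252 - \left(2 - \frac{9 \left(-17 + 2 \cdot 18\right)^{2}}{2}\right) = -2252 - \left(2 - \frac{9 \left(-17 + 36\right)^{2}}{2}\right) = -2252 - \left(2 - \frac{9 \cdot 19^{2}}{2}\right) = -2252 - \left(2 - \frac{9}{2} \cdot 361\right) = -2252 - \left(2 - \frac{3249}{2}\right) = -2252 - - \frac{3245}{2} = -2252 + \frac{3245}{2} = - \frac{1259}{2}$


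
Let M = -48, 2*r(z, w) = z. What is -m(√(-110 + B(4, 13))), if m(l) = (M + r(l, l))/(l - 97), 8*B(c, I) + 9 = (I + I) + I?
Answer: -37673/76122 + 5*I*√17/38061 ≈ -0.4949 + 0.00054164*I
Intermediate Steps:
B(c, I) = -9/8 + 3*I/8 (B(c, I) = -9/8 + ((I + I) + I)/8 = -9/8 + (2*I + I)/8 = -9/8 + (3*I)/8 = -9/8 + 3*I/8)
r(z, w) = z/2
m(l) = (-48 + l/2)/(-97 + l) (m(l) = (-48 + l/2)/(l - 97) = (-48 + l/2)/(-97 + l))
-m(√(-110 + B(4, 13))) = -(-96 + √(-110 + (-9/8 + (3/8)*13)))/(2*(-97 + √(-110 + (-9/8 + (3/8)*13)))) = -(-96 + √(-110 + (-9/8 + 39/8)))/(2*(-97 + √(-110 + (-9/8 + 39/8)))) = -(-96 + √(-110 + 15/4))/(2*(-97 + √(-110 + 15/4))) = -(-96 + √(-425/4))/(2*(-97 + √(-425/4))) = -(-96 + 5*I*√17/2)/(2*(-97 + 5*I*√17/2))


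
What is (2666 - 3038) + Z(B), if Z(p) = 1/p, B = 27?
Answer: -10043/27 ≈ -371.96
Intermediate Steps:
(2666 - 3038) + Z(B) = (2666 - 3038) + 1/27 = -372 + 1/27 = -10043/27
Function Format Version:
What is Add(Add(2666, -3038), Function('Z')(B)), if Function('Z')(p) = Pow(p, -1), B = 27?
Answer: Rational(-10043, 27) ≈ -371.96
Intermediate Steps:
Add(Add(2666, -3038), Function('Z')(B)) = Add(Add(2666, -3038), Pow(27, -1)) = Add(-372, Rational(1, 27)) = Rational(-10043, 27)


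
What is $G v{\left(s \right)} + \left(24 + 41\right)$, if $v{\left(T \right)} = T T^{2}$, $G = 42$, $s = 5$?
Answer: $5315$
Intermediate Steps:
$v{\left(T \right)} = T^{3}$
$G v{\left(s \right)} + \left(24 + 41\right) = 42 \cdot 5^{3} + \left(24 + 41\right) = 42 \cdot 125 + 65 = 5250 + 65 = 5315$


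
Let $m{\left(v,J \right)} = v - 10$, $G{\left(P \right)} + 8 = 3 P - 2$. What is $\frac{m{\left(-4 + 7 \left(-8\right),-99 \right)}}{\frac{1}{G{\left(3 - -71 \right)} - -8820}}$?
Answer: $-632240$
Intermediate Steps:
$G{\left(P \right)} = -10 + 3 P$ ($G{\left(P \right)} = -8 + \left(3 P - 2\right) = -8 + \left(-2 + 3 P\right) = -10 + 3 P$)
$m{\left(v,J \right)} = -10 + v$ ($m{\left(v,J \right)} = v - 10 = -10 + v$)
$\frac{m{\left(-4 + 7 \left(-8\right),-99 \right)}}{\frac{1}{G{\left(3 - -71 \right)} - -8820}} = \frac{-10 + \left(-4 + 7 \left(-8\right)\right)}{\frac{1}{\left(-10 + 3 \left(3 - -71\right)\right) - -8820}} = \frac{-10 - 60}{\frac{1}{\left(-10 + 3 \left(3 + 71\right)\right) + 8820}} = \frac{-10 - 60}{\frac{1}{\left(-10 + 3 \cdot 74\right) + 8820}} = - \frac{70}{\frac{1}{\left(-10 + 222\right) + 8820}} = - \frac{70}{\frac{1}{212 + 8820}} = - \frac{70}{\frac{1}{9032}} = - 70 \frac{1}{\frac{1}{9032}} = \left(-70\right) 9032 = -632240$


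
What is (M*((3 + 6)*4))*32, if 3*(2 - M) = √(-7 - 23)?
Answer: 2304 - 384*I*√30 ≈ 2304.0 - 2103.3*I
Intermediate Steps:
M = 2 - I*√30/3 (M = 2 - √(-7 - 23)/3 = 2 - I*√30/3 ≈ 2.0 - 1.8257*I)
(M*((3 + 6)*4))*32 = ((2 - I*√30/3)*((3 + 6)*4))*32 = ((2 - I*√30/3)*(9*4))*32 = ((2 - I*√30/3)*36)*32 = (72 - 12*I*√30)*32 = 2304 - 384*I*√30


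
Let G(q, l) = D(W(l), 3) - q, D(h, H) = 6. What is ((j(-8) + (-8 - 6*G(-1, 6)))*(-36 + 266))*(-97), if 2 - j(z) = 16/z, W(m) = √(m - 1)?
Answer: 1026260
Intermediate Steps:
W(m) = √(-1 + m)
j(z) = 2 - 16/z
G(q, l) = 6 - q
((j(-8) + (-8 - 6*G(-1, 6)))*(-36 + 266))*(-97) = (((2 - 16/(-8)) + (-8 - 6*(6 - 1*(-1))))*(-36 + 266))*(-97) = (((2 - 16*(-⅛)) + (-8 - 6*(6 + 1)))*230)*(-97) = (((2 + 2) + (-8 - 6*7))*230)*(-97) = ((4 + (-8 - 42))*230)*(-97) = ((4 - 50)*230)*(-97) = -46*230*(-97) = -10580*(-97) = 1026260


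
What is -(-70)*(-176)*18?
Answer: -221760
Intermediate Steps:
-(-70)*(-176)*18 = -70*176*18 = -12320*18 = -221760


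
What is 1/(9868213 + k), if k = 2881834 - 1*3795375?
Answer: 1/8954672 ≈ 1.1167e-7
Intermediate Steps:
k = -913541 (k = 2881834 - 3795375 = -913541)
1/(9868213 + k) = 1/(9868213 - 913541) = 1/8954672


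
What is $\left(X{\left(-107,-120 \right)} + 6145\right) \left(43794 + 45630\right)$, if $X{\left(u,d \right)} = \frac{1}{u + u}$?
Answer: $\frac{58797576648}{107} \approx 5.4951 \cdot 10^{8}$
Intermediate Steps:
$X{\left(u,d \right)} = \frac{1}{2 u}$
$\left(X{\left(-107,-120 \right)} + 6145\right) \left(43794 + 45630\right) = \left(\frac{1}{2 \left(-107\right)} + 6145\right) \left(43794 + 45630\right) = \left(\frac{1}{2} \left(- \frac{1}{107}\right) + 6145\right) 89424 = \left(- \frac{1}{214} + 6145\right) 89424 = \frac{1315029}{214} \cdot 89424 = \frac{58797576648}{107}$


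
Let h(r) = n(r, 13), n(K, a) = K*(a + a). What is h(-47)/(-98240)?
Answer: 611/49120 ≈ 0.012439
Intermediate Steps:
n(K, a) = 2*K*a (n(K, a) = K*(2*a) = 2*K*a)
h(r) = 26*r (h(r) = 2*r*13 = 26*r)
h(-47)/(-98240) = (26*(-47))/(-98240) = -1222*(-1/98240) = 611/49120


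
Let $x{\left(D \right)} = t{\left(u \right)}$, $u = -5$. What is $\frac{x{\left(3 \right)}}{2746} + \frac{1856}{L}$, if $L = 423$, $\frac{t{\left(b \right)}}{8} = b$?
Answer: $\frac{2539828}{580779} \approx 4.3731$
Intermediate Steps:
$t{\left(b \right)} = 8 b$
$x{\left(D \right)} = -40$ ($x{\left(D \right)} = 8 \left(-5\right) = -40$)
$\frac{x{\left(3 \right)}}{2746} + \frac{1856}{L} = - \frac{40}{2746} + \frac{1856}{423} = \left(-40\right) \frac{1}{2746} + 1856 \cdot \frac{1}{423} = - \frac{20}{1373} + \frac{1856}{423} = \frac{2539828}{580779}$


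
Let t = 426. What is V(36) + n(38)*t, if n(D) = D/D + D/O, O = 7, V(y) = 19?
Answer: 19303/7 ≈ 2757.6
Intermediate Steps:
n(D) = 1 + D/7 (n(D) = D/D + D/7 = 1 + D*(⅐) = 1 + D/7)
V(36) + n(38)*t = 19 + (1 + (⅐)*38)*426 = 19 + (1 + 38/7)*426 = 19 + (45/7)*426 = 19 + 19170/7 = 19303/7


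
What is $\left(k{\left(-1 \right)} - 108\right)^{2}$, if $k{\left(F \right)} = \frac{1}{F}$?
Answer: $11881$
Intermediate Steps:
$\left(k{\left(-1 \right)} - 108\right)^{2} = \left(\frac{1}{-1} - 108\right)^{2} = \left(-1 - 108\right)^{2} = \left(-109\right)^{2} = 11881$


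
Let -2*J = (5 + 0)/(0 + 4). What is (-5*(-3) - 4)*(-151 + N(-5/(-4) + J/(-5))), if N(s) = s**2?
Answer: -104973/64 ≈ -1640.2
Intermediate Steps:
J = -5/8 (J = -(5 + 0)/(2*(0 + 4)) = -5/(2*4) = -1/2*5/4 = -5/8 ≈ -0.62500)
(-5*(-3) - 4)*(-151 + N(-5/(-4) + J/(-5))) = (-5*(-3) - 4)*(-151 + (-5/(-4) - 5/8/(-5))**2) = (15 - 4)*(-151 + (-5*(-1/4) - 5/8*(-1/5))**2) = 11*(-151 + (5/4 + 1/8)**2) = 11*(-151 + (11/8)**2) = 11*(-151 + 121/64) = 11*(-9543/64) = -104973/64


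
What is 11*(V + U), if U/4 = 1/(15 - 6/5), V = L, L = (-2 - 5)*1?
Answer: -5093/69 ≈ -73.812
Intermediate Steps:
L = -7 (L = -7*1 = -7)
V = -7
U = 20/69 (U = 4/(15 - 6/5) = 4/(69/5) = 4*(5/69) = 20/69 ≈ 0.28986)
11*(V + U) = 11*(-7 + 20/69) = 11*(-463/69) = -5093/69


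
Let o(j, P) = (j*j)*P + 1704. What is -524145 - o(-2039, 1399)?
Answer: -5816897728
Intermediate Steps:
o(j, P) = 1704 + P*j² (o(j, P) = j²*P + 1704 = P*j² + 1704 = 1704 + P*j²)
-524145 - o(-2039, 1399) = -524145 - (1704 + 1399*(-2039)²) = -524145 - (1704 + 1399*4157521) = -524145 - (1704 + 5816371879) = -524145 - 1*5816373583 = -524145 - 5816373583 = -5816897728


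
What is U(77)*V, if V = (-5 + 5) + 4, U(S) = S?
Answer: 308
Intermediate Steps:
V = 4 (V = 0 + 4 = 4)
U(77)*V = 77*4 = 308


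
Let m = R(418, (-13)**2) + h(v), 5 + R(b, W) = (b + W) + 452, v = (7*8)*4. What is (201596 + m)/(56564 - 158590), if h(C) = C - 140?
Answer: -101357/51013 ≈ -1.9869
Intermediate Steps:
v = 224 (v = 56*4 = 224)
h(C) = -140 + C
R(b, W) = 447 + W + b (R(b, W) = -5 + ((b + W) + 452) = -5 + ((W + b) + 452) = -5 + (452 + W + b) = 447 + W + b)
m = 1118 (m = (447 + (-13)**2 + 418) + (-140 + 224) = (447 + 169 + 418) + 84 = 1034 + 84 = 1118)
(201596 + m)/(56564 - 158590) = (201596 + 1118)/(56564 - 158590) = 202714/(-102026) = 202714*(-1/102026) = -101357/51013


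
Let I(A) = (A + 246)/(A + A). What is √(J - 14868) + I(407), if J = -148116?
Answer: 653/814 + 2*I*√40746 ≈ 0.80221 + 403.71*I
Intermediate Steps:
I(A) = (246 + A)/(2*A) (I(A) = (246 + A)/((2*A)) = (246 + A)*(1/(2*A)) = (246 + A)/(2*A))
√(J - 14868) + I(407) = √(-148116 - 14868) + (½)*(246 + 407)/407 = √(-162984) + (½)*(1/407)*653 = 2*I*√40746 + 653/814 = 653/814 + 2*I*√40746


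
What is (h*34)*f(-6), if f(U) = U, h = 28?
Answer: -5712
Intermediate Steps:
(h*34)*f(-6) = (28*34)*(-6) = 952*(-6) = -5712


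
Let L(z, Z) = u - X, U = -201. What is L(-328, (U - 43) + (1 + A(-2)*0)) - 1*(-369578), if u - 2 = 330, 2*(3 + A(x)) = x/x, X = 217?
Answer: 369693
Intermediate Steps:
A(x) = -5/2 (A(x) = -3 + (x/x)/2 = -3 + (½)*1 = -3 + ½ = -5/2)
u = 332 (u = 2 + 330 = 332)
L(z, Z) = 115 (L(z, Z) = 332 - 1*217 = 332 - 217 = 115)
L(-328, (U - 43) + (1 + A(-2)*0)) - 1*(-369578) = 115 - 1*(-369578) = 115 + 369578 = 369693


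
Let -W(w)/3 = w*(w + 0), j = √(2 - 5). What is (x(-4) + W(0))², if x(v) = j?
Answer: -3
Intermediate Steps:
j = I*√3 (j = √(-3) = I*√3 ≈ 1.732*I)
W(w) = -3*w² (W(w) = -3*w*(w + 0) = -3*w*w = -3*w²)
x(v) = I*√3
(x(-4) + W(0))² = (I*√3 - 3*0²)² = (I*√3 - 3*0)² = (I*√3 + 0)² = (I*√3)² = -3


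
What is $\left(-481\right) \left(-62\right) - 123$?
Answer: $29699$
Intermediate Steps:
$\left(-481\right) \left(-62\right) - 123 = 29822 - 123 = 29699$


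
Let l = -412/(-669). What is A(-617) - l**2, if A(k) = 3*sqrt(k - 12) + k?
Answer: -276314881/447561 + 3*I*sqrt(629) ≈ -617.38 + 75.24*I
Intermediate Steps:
l = 412/669 (l = -412*(-1/669) = 412/669 ≈ 0.61584)
A(k) = k + 3*sqrt(-12 + k) (A(k) = 3*sqrt(-12 + k) + k = k + 3*sqrt(-12 + k))
A(-617) - l**2 = (-617 + 3*sqrt(-12 - 617)) - (412/669)**2 = (-617 + 3*sqrt(-629)) - 1*169744/447561 = (-617 + 3*(I*sqrt(629))) - 169744/447561 = (-617 + 3*I*sqrt(629)) - 169744/447561 = -276314881/447561 + 3*I*sqrt(629)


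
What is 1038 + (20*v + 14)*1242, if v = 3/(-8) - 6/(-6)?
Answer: 33951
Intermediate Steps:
v = 5/8 (v = 3*(-⅛) - 6*(-⅙) = -3/8 + 1 = 5/8 ≈ 0.62500)
1038 + (20*v + 14)*1242 = 1038 + (20*(5/8) + 14)*1242 = 1038 + (25/2 + 14)*1242 = 1038 + (53/2)*1242 = 1038 + 32913 = 33951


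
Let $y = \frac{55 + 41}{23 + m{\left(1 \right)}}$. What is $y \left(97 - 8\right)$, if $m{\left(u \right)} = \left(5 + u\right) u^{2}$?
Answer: $\frac{8544}{29} \approx 294.62$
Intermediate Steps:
$m{\left(u \right)} = u^{2} \left(5 + u\right)$
$y = \frac{96}{29}$ ($y = \frac{55 + 41}{23 + 1^{2} \left(5 + 1\right)} = \frac{96}{23 + 1 \cdot 6} = \frac{96}{23 + 6} = \frac{96}{29} \approx 3.3103$)
$y \left(97 - 8\right) = \frac{96 \left(97 - 8\right)}{29} = \frac{96}{29} \cdot 89 = \frac{8544}{29}$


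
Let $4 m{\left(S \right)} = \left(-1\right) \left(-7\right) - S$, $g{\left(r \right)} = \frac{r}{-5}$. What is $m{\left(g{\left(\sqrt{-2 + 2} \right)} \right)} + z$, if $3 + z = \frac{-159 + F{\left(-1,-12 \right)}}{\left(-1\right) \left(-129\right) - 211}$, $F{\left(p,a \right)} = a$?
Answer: $\frac{137}{164} \approx 0.83537$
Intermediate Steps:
$g{\left(r \right)} = - \frac{r}{5}$ ($g{\left(r \right)} = r \left(- \frac{1}{5}\right) = - \frac{r}{5}$)
$z = - \frac{75}{82}$ ($z = -3 + \frac{-159 - 12}{\left(-1\right) \left(-129\right) - 211} = -3 - \frac{171}{129 - 211} = -3 - \frac{171}{-82} = -3 - - \frac{171}{82} = -3 + \frac{171}{82} = - \frac{75}{82} \approx -0.91463$)
$m{\left(S \right)} = \frac{7}{4} - \frac{S}{4}$ ($m{\left(S \right)} = \frac{\left(-1\right) \left(-7\right) - S}{4} = \frac{7 - S}{4} = \frac{7}{4} - \frac{S}{4}$)
$m{\left(g{\left(\sqrt{-2 + 2} \right)} \right)} + z = \left(\frac{7}{4} - \frac{\left(- \frac{1}{5}\right) \sqrt{-2 + 2}}{4}\right) - \frac{75}{82} = \left(\frac{7}{4} - \frac{\left(- \frac{1}{5}\right) \sqrt{0}}{4}\right) - \frac{75}{82} = \left(\frac{7}{4} - \frac{\left(- \frac{1}{5}\right) 0}{4}\right) - \frac{75}{82} = \left(\frac{7}{4} - 0\right) - \frac{75}{82} = \left(\frac{7}{4} + 0\right) - \frac{75}{82} = \frac{7}{4} - \frac{75}{82} = \frac{137}{164}$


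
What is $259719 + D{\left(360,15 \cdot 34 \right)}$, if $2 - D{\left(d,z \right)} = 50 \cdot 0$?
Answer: $259721$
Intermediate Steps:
$D{\left(d,z \right)} = 2$ ($D{\left(d,z \right)} = 2 - 50 \cdot 0 = 2 - 0 = 2 + 0 = 2$)
$259719 + D{\left(360,15 \cdot 34 \right)} = 259719 + 2 = 259721$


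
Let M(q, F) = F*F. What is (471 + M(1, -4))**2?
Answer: 237169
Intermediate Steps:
M(q, F) = F**2
(471 + M(1, -4))**2 = (471 + (-4)**2)**2 = (471 + 16)**2 = 487**2 = 237169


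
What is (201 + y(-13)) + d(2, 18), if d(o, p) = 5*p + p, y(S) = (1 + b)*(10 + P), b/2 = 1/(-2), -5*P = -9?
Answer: 309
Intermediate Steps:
P = 9/5 (P = -⅕*(-9) = 9/5 ≈ 1.8000)
b = -1 (b = 2/(-2) = 2*(-½) = -1)
y(S) = 0 (y(S) = (1 - 1)*(10 + 9/5) = 0*(59/5) = 0)
d(o, p) = 6*p
(201 + y(-13)) + d(2, 18) = (201 + 0) + 6*18 = 201 + 108 = 309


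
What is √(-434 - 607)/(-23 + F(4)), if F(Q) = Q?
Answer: -I*√1041/19 ≈ -1.6981*I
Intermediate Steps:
√(-434 - 607)/(-23 + F(4)) = √(-434 - 607)/(-23 + 4) = √(-1041)/(-19) = -I*√1041/19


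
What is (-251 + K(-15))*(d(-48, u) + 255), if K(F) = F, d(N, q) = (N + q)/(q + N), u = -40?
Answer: -68096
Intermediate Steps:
d(N, q) = 1 (d(N, q) = (N + q)/(N + q) = 1)
(-251 + K(-15))*(d(-48, u) + 255) = (-251 - 15)*(1 + 255) = -266*256 = -68096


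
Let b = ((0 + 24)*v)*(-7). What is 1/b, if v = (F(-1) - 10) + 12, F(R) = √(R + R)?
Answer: I/(168*(√2 - 2*I)) ≈ -0.0019841 + 0.001403*I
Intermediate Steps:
F(R) = √2*√R (F(R) = √(2*R) = √2*√R)
v = 2 + I*√2 (v = (√2*√(-1) - 10) + 12 = (√2*I - 10) + 12 = (I*√2 - 10) + 12 = (-10 + I*√2) + 12 = 2 + I*√2 ≈ 2.0 + 1.4142*I)
b = -336 - 168*I*√2 (b = ((0 + 24)*(2 + I*√2))*(-7) = (24*(2 + I*√2))*(-7) = (48 + 24*I*√2)*(-7) = -336 - 168*I*√2 ≈ -336.0 - 237.59*I)
1/b = 1/(-336 - 168*I*√2)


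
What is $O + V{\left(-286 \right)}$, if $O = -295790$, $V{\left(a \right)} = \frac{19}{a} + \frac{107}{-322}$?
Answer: $- \frac{6809982350}{23023} \approx -2.9579 \cdot 10^{5}$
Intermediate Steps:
$V{\left(a \right)} = - \frac{107}{322} + \frac{19}{a}$ ($V{\left(a \right)} = \frac{19}{a} + 107 \left(- \frac{1}{322}\right) = \frac{19}{a} - \frac{107}{322} = - \frac{107}{322} + \frac{19}{a}$)
$O + V{\left(-286 \right)} = -295790 - \left(\frac{107}{322} - \frac{19}{-286}\right) = -295790 + \left(- \frac{107}{322} + 19 \left(- \frac{1}{286}\right)\right) = -295790 - \frac{9180}{23023} = - \frac{6809982350}{23023}$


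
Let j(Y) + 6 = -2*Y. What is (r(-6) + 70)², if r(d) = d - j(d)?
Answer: 3364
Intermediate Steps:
j(Y) = -6 - 2*Y
r(d) = 6 + 3*d (r(d) = d - (-6 - 2*d) = d + (6 + 2*d) = 6 + 3*d)
(r(-6) + 70)² = ((6 + 3*(-6)) + 70)² = ((6 - 18) + 70)² = (-12 + 70)² = 58² = 3364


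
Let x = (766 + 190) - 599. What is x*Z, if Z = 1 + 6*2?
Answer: 4641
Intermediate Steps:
Z = 13 (Z = 1 + 12 = 13)
x = 357 (x = 956 - 599 = 357)
x*Z = 357*13 = 4641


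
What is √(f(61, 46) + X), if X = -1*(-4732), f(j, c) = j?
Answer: √4793 ≈ 69.231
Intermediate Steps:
X = 4732
√(f(61, 46) + X) = √(61 + 4732) = √4793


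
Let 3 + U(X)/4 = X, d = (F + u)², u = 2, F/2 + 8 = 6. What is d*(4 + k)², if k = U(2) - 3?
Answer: 36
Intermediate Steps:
F = -4 (F = -16 + 2*6 = -16 + 12 = -4)
d = 4 (d = (-4 + 2)² = (-2)² = 4)
U(X) = -12 + 4*X
k = -7 (k = (-12 + 4*2) - 3 = (-12 + 8) - 3 = -4 - 3 = -7)
d*(4 + k)² = 4*(4 - 7)² = 4*(-3)² = 4*9 = 36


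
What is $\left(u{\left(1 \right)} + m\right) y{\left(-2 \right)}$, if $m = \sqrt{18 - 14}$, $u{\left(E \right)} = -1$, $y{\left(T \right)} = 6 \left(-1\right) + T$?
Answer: $-8$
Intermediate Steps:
$y{\left(T \right)} = -6 + T$
$m = 2$ ($m = \sqrt{4} = 2$)
$\left(u{\left(1 \right)} + m\right) y{\left(-2 \right)} = \left(-1 + 2\right) \left(-6 - 2\right) = 1 \left(-8\right) = -8$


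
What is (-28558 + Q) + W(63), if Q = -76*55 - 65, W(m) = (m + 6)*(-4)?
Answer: -33079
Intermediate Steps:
W(m) = -24 - 4*m (W(m) = (6 + m)*(-4) = -24 - 4*m)
Q = -4245 (Q = -4180 - 65 = -4245)
(-28558 + Q) + W(63) = (-28558 - 4245) + (-24 - 4*63) = -32803 + (-24 - 252) = -32803 - 276 = -33079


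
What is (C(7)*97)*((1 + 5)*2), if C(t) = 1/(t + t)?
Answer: 582/7 ≈ 83.143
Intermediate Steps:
C(t) = 1/(2*t)
(C(7)*97)*((1 + 5)*2) = (((½)/7)*97)*((1 + 5)*2) = (((½)*(⅐))*97)*(6*2) = ((1/14)*97)*12 = (97/14)*12 = 582/7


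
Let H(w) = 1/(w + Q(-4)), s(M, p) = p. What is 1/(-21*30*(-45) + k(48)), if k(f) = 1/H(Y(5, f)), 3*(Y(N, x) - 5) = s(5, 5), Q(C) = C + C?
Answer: 3/85046 ≈ 3.5275e-5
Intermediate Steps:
Q(C) = 2*C
Y(N, x) = 20/3 (Y(N, x) = 5 + (⅓)*5 = 5 + 5/3 = 20/3)
H(w) = 1/(-8 + w) (H(w) = 1/(w + 2*(-4)) = 1/(w - 8) = 1/(-8 + w))
k(f) = -4/3 (k(f) = 1/(1/(-8 + 20/3)) = 1/(1/(-4/3)) = 1/(-¾) = -4/3)
1/(-21*30*(-45) + k(48)) = 1/(-21*30*(-45) - 4/3) = 1/(-630*(-45) - 4/3) = 1/(28350 - 4/3) = 1/(85046/3) = 3/85046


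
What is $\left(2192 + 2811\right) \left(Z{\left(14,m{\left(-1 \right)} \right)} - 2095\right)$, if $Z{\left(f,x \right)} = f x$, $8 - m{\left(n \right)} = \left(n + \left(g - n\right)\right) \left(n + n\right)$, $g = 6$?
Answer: $-9080445$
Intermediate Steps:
$m{\left(n \right)} = 8 - 12 n$ ($m{\left(n \right)} = 8 - \left(n - \left(-6 + n\right)\right) \left(n + n\right) = 8 - 6 \cdot 2 n = 8 - 12 n$)
$\left(2192 + 2811\right) \left(Z{\left(14,m{\left(-1 \right)} \right)} - 2095\right) = \left(2192 + 2811\right) \left(14 \left(8 - -12\right) - 2095\right) = 5003 \left(14 \left(8 + 12\right) - 2095\right) = 5003 \left(14 \cdot 20 - 2095\right) = 5003 \left(280 - 2095\right) = 5003 \left(-1815\right) = -9080445$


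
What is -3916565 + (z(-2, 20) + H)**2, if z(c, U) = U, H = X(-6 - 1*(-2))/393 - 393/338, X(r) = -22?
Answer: -69101062363633115/17644871556 ≈ -3.9162e+6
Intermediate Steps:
H = -161885/132834 (H = -22/393 - 393/338 = -161885/132834 ≈ -1.2187)
-3916565 + (z(-2, 20) + H)**2 = -3916565 + (20 - 161885/132834)**2 = -3916565 + (2494795/132834)**2 = -3916565 + 6224002092025/17644871556 = -69101062363633115/17644871556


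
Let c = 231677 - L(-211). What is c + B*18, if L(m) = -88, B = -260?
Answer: 227085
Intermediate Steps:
c = 231765 (c = 231677 - 1*(-88) = 231677 + 88 = 231765)
c + B*18 = 231765 - 260*18 = 231765 - 4680 = 227085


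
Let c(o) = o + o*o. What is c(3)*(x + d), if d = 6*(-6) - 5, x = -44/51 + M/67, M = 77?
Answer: -556472/1139 ≈ -488.56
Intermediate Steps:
c(o) = o + o²
x = 979/3417 (x = -44/51 + 77/67 = 979/3417 ≈ 0.28651)
d = -41 (d = -36 - 5 = -41)
c(3)*(x + d) = (3*(1 + 3))*(979/3417 - 41) = (3*4)*(-139118/3417) = 12*(-139118/3417) = -556472/1139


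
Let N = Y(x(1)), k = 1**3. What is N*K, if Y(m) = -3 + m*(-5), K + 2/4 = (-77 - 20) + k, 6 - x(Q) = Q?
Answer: 2702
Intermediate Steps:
k = 1
x(Q) = 6 - Q
K = -193/2 (K = -1/2 + ((-77 - 20) + 1) = -1/2 + (-97 + 1) = -1/2 - 96 = -193/2 ≈ -96.500)
Y(m) = -3 - 5*m
N = -28 (N = -3 - 5*(6 - 1*1) = -3 - 5*(6 - 1) = -3 - 5*5 = -3 - 25 = -28)
N*K = -28*(-193/2) = 2702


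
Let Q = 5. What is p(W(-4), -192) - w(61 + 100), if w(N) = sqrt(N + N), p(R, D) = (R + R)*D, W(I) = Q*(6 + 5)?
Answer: -21120 - sqrt(322) ≈ -21138.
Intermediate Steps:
W(I) = 55 (W(I) = 5*(6 + 5) = 5*11 = 55)
p(R, D) = 2*D*R (p(R, D) = (2*R)*D = 2*D*R)
w(N) = sqrt(2)*sqrt(N) (w(N) = sqrt(2*N) = sqrt(2)*sqrt(N))
p(W(-4), -192) - w(61 + 100) = 2*(-192)*55 - sqrt(2)*sqrt(61 + 100) = -21120 - sqrt(2)*sqrt(161) = -21120 - sqrt(322)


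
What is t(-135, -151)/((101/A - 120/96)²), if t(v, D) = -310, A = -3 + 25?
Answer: -600160/21609 ≈ -27.774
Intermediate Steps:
A = 22
t(-135, -151)/((101/A - 120/96)²) = -310/(101/22 - 120/96)² = -310/(101*(1/22) - 120*1/96)² = -310/(101/22 - 5/4)² = -310/((147/44)²) = -310/21609/1936 = -310*1936/21609 = -600160/21609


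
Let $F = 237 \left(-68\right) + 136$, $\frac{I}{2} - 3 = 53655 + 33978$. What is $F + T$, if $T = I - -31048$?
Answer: $190340$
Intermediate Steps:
$I = 175272$ ($I = 6 + 2 \left(53655 + 33978\right) = 6 + 2 \cdot 87633 = 6 + 175266 = 175272$)
$F = -15980$ ($F = -16116 + 136 = -15980$)
$T = 206320$ ($T = 175272 - -31048 = 175272 + 31048 = 206320$)
$F + T = -15980 + 206320 = 190340$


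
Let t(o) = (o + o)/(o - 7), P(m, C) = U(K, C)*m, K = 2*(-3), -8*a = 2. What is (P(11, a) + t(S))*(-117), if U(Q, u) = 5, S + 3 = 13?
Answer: -7215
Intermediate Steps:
a = -1/4 (a = -1/8*2 = -1/4 ≈ -0.25000)
S = 10 (S = -3 + 13 = 10)
K = -6
P(m, C) = 5*m
t(o) = 2*o/(-7 + o) (t(o) = (2*o)/(-7 + o) = 2*o/(-7 + o))
(P(11, a) + t(S))*(-117) = (5*11 + 2*10/(-7 + 10))*(-117) = (55 + 2*10/3)*(-117) = (55 + 2*10*(1/3))*(-117) = (55 + 20/3)*(-117) = (185/3)*(-117) = -7215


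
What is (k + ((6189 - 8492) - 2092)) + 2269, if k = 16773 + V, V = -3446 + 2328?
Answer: 13529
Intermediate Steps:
V = -1118
k = 15655 (k = 16773 - 1118 = 15655)
(k + ((6189 - 8492) - 2092)) + 2269 = (15655 + ((6189 - 8492) - 2092)) + 2269 = (15655 + (-2303 - 2092)) + 2269 = (15655 - 4395) + 2269 = 11260 + 2269 = 13529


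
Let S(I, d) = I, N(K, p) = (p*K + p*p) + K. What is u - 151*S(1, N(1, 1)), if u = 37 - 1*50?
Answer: -164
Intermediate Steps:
N(K, p) = K + p² + K*p (N(K, p) = (K*p + p²) + K = (p² + K*p) + K = K + p² + K*p)
u = -13 (u = 37 - 50 = -13)
u - 151*S(1, N(1, 1)) = -13 - 151*1 = -13 - 151 = -164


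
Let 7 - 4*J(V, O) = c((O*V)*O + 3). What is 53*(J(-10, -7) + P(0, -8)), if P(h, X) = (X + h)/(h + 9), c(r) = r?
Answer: 116971/18 ≈ 6498.4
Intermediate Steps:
J(V, O) = 1 - V*O²/4 (J(V, O) = 7/4 - ((O*V)*O + 3)/4 = 7/4 - (V*O² + 3)/4 = 7/4 - (3 + V*O²)/4 = 7/4 + (-¾ - V*O²/4) = 1 - V*O²/4)
P(h, X) = (X + h)/(9 + h)
53*(J(-10, -7) + P(0, -8)) = 53*((1 - ¼*(-10)*(-7)²) + (-8 + 0)/(9 + 0)) = 53*((1 - ¼*(-10)*49) - 8/9) = 53*((1 + 245/2) + (⅑)*(-8)) = 53*(247/2 - 8/9) = 53*(2207/18) = 116971/18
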